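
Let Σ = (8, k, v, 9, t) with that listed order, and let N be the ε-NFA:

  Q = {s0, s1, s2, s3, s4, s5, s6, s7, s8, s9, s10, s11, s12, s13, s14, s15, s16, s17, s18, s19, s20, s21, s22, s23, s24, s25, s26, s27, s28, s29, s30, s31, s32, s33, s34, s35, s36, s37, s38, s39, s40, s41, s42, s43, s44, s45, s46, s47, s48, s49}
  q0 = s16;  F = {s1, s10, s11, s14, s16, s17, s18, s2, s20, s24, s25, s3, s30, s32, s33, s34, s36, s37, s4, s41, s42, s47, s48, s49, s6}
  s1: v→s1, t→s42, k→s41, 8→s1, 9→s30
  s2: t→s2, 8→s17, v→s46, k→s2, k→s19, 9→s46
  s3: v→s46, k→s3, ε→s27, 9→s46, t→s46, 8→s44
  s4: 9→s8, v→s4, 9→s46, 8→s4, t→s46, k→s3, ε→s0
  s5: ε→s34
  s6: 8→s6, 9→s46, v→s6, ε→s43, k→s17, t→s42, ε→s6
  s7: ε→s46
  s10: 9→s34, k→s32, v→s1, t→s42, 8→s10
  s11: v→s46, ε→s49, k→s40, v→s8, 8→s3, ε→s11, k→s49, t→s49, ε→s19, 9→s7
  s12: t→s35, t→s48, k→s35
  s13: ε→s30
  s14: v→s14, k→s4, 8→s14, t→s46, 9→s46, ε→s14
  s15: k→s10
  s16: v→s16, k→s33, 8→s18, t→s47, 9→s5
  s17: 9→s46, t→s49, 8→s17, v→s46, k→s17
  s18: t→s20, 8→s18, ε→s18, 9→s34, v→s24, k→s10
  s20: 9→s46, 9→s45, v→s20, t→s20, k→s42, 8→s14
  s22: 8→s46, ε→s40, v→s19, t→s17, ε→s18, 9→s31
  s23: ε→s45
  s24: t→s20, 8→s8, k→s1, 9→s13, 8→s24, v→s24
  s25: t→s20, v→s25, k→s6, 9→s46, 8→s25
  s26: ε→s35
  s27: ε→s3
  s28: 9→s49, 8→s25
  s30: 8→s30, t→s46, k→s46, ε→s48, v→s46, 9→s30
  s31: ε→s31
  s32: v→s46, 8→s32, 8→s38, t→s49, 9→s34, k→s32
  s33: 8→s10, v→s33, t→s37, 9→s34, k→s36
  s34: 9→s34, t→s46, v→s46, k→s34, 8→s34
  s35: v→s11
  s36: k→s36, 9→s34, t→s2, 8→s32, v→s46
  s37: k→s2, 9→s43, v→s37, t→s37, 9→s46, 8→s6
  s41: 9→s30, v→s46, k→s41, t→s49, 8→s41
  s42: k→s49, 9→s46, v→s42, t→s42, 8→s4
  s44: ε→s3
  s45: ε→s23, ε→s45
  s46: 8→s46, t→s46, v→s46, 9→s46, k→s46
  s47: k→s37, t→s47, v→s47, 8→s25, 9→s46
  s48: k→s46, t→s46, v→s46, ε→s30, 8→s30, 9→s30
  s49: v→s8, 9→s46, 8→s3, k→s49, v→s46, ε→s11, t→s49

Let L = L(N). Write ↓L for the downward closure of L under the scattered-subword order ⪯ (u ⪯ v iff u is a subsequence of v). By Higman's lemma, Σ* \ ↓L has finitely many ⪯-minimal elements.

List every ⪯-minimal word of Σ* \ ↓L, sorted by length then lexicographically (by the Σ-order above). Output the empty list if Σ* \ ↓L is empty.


|Q|=50, |F|=25, |δ|=174 (24 ε).
min D↑ (24 st, q0=0, F={10}): 0:8→1,k→2,v→0,9→3,t→4 1:8→1,k→5,v→6,9→3,t→7 2:8→5,k→8,v→2,9→3,t→9 3:8→3,k→3,v→10,9→3,t→10 4:8→11,k→9,v→4,9→10,t→4 5:8→5,k→12,v→13,9→3,t→14 6:8→6,k→13,v→6,9→15,t→7 7:8→16,k→14,v→7,9→10,t→7 8:8→12,k→8,v→10,9→3,t→17 9:8→18,k→17,v→9,9→10,t→9 10:8→10,k→10,v→10,9→10,t→10 11:8→11,k→18,v→11,9→10,t→7 12:8→12,k→12,v→10,9→3,t→19 13:8→13,k→20,v→13,9→15,t→14 14:8→21,k→19,v→14,9→10,t→14 15:8→15,k→10,v→10,9→15,t→10 16:8→16,k→21,v→16,9→10,t→10 17:8→22,k→17,v→10,9→10,t→17 18:8→18,k→22,v→18,9→10,t→14 19:8→23,k→19,v→10,9→10,t→19 20:8→20,k→20,v→10,9→15,t→19 21:8→21,k→23,v→21,9→10,t→10 22:8→22,k→22,v→10,9→10,t→19 23:8→23,k→23,v→10,9→10,t→10 (ε-aug+det+¬).
'9v': N↓-sim [39, 11, 1] end={s46} — reject; 2/2 del acc.
'9t': run [39, 11, 1] end={s46} ∉↓L; 2/2 del acc.
't9': |S_i|=[39, 24, 6] end={s23,s43,s45,s46,s7,s8} ∉↓L; 2/2 single-dels accept.
'kkv': |S_i|=[39, 28, 19, 2] end={s46,s8} rej; 3/3 deletions ∈↓L.
'8v9k': run [39, 32, 27, 8, 1] end={s46} ∉↓L; 4/4 del acc.
'8t8t': |S_i|=[39, 32, 17, 8, 1] end={s46} — reject; 4/4 del acc.
6 words, ⪯-incomp.

min(Σ*\↓L) = [9v, 9t, t9, kkv, 8v9k, 8t8t].


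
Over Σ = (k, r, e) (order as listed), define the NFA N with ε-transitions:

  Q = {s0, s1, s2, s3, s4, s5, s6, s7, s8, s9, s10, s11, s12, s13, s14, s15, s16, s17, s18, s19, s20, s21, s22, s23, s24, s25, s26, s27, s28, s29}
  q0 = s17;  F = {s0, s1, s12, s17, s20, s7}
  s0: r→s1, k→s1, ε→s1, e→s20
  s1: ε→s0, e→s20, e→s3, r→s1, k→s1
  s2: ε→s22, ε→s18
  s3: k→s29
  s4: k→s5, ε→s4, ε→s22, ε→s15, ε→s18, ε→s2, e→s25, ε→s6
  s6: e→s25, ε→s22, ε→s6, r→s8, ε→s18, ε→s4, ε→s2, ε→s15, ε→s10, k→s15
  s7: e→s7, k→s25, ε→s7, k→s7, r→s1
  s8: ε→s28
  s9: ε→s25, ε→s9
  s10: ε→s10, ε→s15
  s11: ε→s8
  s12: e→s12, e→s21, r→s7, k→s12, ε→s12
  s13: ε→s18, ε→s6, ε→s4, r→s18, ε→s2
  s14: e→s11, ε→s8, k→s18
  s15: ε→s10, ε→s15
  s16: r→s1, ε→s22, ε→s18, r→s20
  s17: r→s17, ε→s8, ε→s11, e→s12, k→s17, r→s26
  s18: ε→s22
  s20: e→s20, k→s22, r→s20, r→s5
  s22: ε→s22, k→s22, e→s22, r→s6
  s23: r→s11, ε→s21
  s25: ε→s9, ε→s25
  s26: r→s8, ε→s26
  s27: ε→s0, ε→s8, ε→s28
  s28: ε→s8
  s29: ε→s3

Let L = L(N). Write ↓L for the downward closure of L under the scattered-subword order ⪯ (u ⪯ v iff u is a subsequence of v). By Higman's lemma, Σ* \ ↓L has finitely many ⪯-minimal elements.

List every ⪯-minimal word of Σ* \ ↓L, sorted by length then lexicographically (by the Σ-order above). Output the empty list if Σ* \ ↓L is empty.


A = [errek].

|Q|=30, |F|=6, |δ|=86 (47 ε).
min D↑ (6 st, q0=0, F={5}): 0:k→0,r→0,e→1 1:k→1,r→2,e→1 2:k→2,r→3,e→2 3:k→3,r→3,e→4 4:k→5,r→4,e→4 5:k→5,r→5,e→5 [Hopcroft].
'errek': |S_i|=[23, 20, 18, 17, 15, 14] end={s10,s15,s18,s2,s22,s25,s28,s29,s3,s4,s5,s6,…} ∉↓L; 5/5 deletions ∈↓L.
1 obstructions.


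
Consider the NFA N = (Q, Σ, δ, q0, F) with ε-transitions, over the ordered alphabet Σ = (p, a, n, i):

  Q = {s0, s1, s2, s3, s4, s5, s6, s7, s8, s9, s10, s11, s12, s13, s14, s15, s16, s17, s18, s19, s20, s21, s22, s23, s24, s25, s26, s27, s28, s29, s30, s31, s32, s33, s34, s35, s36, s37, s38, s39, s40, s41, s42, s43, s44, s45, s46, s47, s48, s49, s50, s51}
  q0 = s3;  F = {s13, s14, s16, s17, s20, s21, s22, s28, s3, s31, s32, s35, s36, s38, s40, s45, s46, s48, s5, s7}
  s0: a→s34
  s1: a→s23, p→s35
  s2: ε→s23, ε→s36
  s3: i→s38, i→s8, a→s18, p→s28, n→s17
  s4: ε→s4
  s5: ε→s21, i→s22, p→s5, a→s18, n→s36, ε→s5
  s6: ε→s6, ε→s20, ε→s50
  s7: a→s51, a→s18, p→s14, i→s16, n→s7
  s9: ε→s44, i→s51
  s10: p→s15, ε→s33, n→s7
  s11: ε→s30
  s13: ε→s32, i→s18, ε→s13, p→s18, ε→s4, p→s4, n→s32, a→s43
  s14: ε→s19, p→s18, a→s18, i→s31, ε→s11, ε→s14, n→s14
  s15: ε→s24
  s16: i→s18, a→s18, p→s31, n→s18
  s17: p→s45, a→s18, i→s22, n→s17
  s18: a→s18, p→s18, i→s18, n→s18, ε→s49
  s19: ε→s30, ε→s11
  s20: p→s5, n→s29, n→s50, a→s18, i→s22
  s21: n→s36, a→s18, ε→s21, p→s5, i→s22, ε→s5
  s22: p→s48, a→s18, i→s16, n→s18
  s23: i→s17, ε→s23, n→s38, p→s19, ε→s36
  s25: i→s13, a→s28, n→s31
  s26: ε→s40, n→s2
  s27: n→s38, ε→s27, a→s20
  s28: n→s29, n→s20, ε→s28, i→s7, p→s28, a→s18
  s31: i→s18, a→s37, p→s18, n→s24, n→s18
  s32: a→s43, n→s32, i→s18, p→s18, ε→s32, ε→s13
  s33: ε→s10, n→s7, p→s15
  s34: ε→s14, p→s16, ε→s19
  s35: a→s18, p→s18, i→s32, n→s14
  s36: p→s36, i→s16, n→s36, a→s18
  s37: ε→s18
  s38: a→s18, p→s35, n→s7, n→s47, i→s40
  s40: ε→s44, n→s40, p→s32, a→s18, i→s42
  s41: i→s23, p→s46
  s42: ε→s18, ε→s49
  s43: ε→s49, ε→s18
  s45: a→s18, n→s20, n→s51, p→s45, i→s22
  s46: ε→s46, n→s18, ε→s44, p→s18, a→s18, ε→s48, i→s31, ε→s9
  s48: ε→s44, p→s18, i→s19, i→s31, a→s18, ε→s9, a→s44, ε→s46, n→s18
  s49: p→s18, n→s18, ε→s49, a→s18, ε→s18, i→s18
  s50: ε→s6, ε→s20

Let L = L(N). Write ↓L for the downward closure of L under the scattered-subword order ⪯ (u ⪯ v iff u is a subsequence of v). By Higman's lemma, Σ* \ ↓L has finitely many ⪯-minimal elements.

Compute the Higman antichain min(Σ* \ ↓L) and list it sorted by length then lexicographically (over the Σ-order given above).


|Q|=52, |F|=20, |δ|=168 (50 ε).
min D↑ (18 st, q0=0, F={2}): 0:p→1,a→2,n→3,i→4 1:p→1,a→2,n→5,i→6 2:p→2,a→2,n→2,i→2 3:p→7,a→2,n→3,i→8 4:p→9,a→2,n→6,i→10 5:p→11,a→2,n→5,i→8 6:p→12,a→2,n→6,i→13 7:p→7,a→2,n→5,i→8 8:p→14,a→2,n→2,i→13 9:p→2,a→2,n→12,i→15 10:p→15,a→2,n→10,i→2 11:p→11,a→2,n→16,i→8 12:p→2,a→2,n→12,i→17 13:p→17,a→2,n→2,i→2 14:p→2,a→2,n→2,i→17 15:p→2,a→2,n→15,i→2 16:p→16,a→2,n→16,i→13 17:p→2,a→2,n→2,i→2 (ε-aug+det+¬).
'a': N↓-sim [38, 6] end={s18,s37,s43,s44,s49,s51} rej; 1/1 del acc.
'nin': |S_i|=[38, 33, 16, 3] end={s18,s24,s49} rej; 3/3 del acc.
'ipp': run [38, 27, 19, 3] end={s18,s4,s49} rej; 3/3 del acc.
'iii': run [38, 27, 17, 3] end={s18,s42,s49} rej; 3/3 del acc.
'piin': run [38, 31, 21, 10, 3] end={s18,s24,s49} — reject; 4/4 single-dels accept.
'pnpnii': run [38, 31, 28, 20, 11, 6, 2] end={s18,s49} rej; 6/6 deletions ∈↓L.
6 obstructions.

min(Σ*\↓L) = [a, nin, ipp, iii, piin, pnpnii].


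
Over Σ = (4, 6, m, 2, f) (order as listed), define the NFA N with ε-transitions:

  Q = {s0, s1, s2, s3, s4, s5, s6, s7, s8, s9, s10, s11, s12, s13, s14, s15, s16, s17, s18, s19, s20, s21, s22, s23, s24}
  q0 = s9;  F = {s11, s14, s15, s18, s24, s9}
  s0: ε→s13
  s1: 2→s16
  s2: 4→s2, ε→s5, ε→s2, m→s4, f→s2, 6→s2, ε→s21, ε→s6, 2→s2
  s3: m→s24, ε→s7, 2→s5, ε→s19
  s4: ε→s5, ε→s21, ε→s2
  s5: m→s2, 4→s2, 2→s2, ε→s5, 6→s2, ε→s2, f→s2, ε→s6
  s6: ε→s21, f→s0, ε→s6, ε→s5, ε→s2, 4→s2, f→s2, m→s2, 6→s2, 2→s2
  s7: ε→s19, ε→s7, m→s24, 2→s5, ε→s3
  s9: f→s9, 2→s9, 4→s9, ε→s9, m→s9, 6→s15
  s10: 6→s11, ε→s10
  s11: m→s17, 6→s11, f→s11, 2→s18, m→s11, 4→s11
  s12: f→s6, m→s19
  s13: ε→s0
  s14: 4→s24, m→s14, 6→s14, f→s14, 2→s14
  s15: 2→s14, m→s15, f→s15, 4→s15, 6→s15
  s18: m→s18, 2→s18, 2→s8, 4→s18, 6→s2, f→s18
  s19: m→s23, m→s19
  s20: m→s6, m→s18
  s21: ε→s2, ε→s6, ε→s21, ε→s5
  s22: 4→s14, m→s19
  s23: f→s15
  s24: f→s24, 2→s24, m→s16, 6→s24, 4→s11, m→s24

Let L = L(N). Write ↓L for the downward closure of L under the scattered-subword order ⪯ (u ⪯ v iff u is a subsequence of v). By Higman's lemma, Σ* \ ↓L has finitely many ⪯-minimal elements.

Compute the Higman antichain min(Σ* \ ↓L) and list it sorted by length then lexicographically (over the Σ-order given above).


Antichain: [624426].

|Q|=25, |F|=6, |δ|=91 (27 ε).
min D↑ (7 st, q0=0, F={6}): 0:4→0,6→1,m→0,2→0,f→0 1:4→1,6→1,m→1,2→2,f→1 2:4→3,6→2,m→2,2→2,f→2 3:4→4,6→3,m→3,2→3,f→3 4:4→4,6→4,m→4,2→5,f→4 5:4→5,6→6,m→5,2→5,f→5 6:4→6,6→6,m→6,2→6,f→6 [Hopcroft].
'624426': |S_i|=[16, 15, 14, 13, 11, 9, 7] end={s0,s13,s2,s21,s4,s5,s6} rej; 6/6 deletions ∈↓L.
1 obstructions.


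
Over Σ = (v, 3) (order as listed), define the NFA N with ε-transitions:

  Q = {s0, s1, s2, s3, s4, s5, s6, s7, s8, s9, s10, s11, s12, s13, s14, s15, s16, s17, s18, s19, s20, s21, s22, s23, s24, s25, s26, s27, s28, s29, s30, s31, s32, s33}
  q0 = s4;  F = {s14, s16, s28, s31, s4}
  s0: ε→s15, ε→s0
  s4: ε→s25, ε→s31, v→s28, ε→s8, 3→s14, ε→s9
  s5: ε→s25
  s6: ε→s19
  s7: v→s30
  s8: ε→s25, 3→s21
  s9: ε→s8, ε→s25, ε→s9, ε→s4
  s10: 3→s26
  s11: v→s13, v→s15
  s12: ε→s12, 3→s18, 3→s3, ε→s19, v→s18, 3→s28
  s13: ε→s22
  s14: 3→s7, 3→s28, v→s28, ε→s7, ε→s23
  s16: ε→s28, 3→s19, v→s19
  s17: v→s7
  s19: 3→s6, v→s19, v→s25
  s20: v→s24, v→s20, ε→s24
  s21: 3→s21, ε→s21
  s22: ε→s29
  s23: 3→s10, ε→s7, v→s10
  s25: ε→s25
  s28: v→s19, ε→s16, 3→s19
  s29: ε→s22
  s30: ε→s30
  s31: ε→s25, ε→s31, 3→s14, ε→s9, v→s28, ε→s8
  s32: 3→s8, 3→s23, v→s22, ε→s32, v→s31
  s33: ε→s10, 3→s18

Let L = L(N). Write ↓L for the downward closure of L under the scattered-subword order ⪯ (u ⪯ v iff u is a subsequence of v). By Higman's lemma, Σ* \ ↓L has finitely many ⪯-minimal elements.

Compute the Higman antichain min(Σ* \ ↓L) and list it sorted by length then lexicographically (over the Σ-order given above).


Antichain: [vv, v3, 33v, 333].

|Q|=34, |F|=5, |δ|=67 (33 ε).
min D↑ (4 st, q0=0, F={3}): 0:v→1,3→2 1:v→3,3→3 2:v→1,3→1 3:v→3,3→3.
'vv': run [16, 8, 3] end={s19,s25,s6} — reject; 2/2 del acc.
'v3': run [16, 8, 4] end={s19,s25,s26,s6} — reject; 2/2 deletions ∈↓L.
'33v': N↓-sim [16, 12, 10, 4] end={s19,s25,s30,s6} ∉↓L; 3/3 single-dels accept.
'333': run [16, 12, 10, 5] end={s19,s21,s25,s26,s6} ∉↓L; 3/3 del acc.
4 obstructions.


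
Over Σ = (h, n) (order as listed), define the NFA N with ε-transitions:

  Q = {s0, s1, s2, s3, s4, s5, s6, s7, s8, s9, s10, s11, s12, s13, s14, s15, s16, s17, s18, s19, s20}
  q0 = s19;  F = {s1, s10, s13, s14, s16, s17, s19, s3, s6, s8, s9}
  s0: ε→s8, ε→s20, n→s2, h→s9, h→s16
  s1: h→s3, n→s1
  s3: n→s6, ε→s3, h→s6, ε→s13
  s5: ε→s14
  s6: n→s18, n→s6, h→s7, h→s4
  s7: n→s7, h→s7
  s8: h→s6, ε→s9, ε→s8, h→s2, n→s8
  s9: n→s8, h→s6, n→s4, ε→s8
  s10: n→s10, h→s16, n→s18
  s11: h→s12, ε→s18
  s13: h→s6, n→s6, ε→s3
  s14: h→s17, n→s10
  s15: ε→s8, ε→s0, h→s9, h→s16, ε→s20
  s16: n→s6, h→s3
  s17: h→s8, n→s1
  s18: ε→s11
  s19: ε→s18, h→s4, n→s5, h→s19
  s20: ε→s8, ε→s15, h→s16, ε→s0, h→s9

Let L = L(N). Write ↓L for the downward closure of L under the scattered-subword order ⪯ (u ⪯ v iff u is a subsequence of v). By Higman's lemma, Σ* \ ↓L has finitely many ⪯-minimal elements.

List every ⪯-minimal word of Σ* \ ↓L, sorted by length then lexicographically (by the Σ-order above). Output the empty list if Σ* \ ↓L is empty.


min(Σ*\↓L) = [nhhhh, nnhnh].

|Q|=21, |F|=11, |δ|=56 (18 ε).
min D↑ (10 st, q0=0, F={9}): 0:h→0,n→1 1:h→2,n→3 2:h→4,n→5 3:h→6,n→3 4:h→7,n→4 5:h→8,n→5 6:h→8,n→7 7:h→9,n→7 8:h→7,n→7 9:h→9,n→9 (ε-aug+det+¬).
'nhhhh': N↓-sim [18, 17, 14, 11, 7, 3] end={s12,s4,s7} rej; 5/5 deletions ∈↓L.
'nnhnh': N↓-sim [18, 17, 14, 10, 6, 3] end={s12,s4,s7} ∉↓L; 5/5 del acc.
2 obstructions.


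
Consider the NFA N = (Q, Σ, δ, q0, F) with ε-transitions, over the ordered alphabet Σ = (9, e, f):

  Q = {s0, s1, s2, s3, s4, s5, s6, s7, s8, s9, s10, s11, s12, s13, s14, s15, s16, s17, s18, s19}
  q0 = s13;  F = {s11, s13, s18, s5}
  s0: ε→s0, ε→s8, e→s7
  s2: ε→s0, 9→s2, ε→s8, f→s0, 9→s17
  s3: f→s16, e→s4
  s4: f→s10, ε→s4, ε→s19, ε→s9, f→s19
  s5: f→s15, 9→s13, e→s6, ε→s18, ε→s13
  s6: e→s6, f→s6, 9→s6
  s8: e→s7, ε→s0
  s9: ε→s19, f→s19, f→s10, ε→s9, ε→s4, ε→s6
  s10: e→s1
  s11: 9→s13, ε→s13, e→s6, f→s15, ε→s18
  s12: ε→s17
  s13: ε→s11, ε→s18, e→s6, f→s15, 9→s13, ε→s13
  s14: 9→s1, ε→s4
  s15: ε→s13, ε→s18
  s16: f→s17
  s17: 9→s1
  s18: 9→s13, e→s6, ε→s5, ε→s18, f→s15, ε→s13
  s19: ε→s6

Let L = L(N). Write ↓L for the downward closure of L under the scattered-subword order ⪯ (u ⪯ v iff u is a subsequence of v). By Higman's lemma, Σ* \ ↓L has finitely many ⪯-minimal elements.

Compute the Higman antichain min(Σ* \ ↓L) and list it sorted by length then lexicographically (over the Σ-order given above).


|Q|=20, |F|=4, |δ|=57 (27 ε).
min D↑ (2 st, q0=0, F={1}): 0:9→0,e→1,f→0 1:9→1,e→1,f→1.
'e': run [6, 1] end={s6} rej; 1/1 single-dels accept.
1 minimals (antichain).

min(Σ*\↓L) = [e].


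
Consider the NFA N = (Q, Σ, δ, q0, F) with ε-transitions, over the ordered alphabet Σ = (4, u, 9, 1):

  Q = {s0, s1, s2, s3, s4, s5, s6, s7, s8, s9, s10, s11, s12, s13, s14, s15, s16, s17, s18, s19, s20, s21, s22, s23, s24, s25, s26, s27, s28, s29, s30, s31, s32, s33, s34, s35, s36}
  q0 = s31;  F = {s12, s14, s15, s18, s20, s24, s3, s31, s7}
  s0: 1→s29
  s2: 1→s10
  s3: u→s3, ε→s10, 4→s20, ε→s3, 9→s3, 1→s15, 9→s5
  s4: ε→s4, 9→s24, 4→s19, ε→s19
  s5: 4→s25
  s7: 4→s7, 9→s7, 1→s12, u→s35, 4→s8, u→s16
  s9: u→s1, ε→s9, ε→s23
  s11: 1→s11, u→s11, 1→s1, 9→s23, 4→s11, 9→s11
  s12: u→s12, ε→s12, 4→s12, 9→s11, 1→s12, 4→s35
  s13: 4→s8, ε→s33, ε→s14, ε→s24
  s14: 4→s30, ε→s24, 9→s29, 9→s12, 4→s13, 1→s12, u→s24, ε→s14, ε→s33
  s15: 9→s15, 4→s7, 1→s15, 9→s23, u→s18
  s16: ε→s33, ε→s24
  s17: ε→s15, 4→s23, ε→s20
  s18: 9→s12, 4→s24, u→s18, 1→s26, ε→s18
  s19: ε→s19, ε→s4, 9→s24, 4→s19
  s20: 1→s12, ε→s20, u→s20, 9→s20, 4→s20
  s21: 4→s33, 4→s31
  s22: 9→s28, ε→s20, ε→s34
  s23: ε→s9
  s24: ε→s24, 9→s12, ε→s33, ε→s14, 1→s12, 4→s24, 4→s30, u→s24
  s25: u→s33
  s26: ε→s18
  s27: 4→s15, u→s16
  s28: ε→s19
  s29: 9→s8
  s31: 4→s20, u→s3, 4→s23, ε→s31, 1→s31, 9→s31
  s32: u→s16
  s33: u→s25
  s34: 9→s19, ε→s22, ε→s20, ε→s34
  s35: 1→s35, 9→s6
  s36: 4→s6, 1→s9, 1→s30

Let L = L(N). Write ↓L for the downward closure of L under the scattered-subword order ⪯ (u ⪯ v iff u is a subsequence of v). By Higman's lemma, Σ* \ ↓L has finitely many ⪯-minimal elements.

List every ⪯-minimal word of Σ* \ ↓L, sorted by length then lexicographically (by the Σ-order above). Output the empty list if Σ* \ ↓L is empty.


|Q|=37, |F|=9, |δ|=109 (33 ε).
min D↑ (9 st, q0=0, F={5}): 0:4→1,u→2,9→0,1→0 1:4→1,u→1,9→1,1→3 2:4→1,u→2,9→2,1→4 3:4→3,u→3,9→5,1→3 4:4→6,u→7,9→4,1→4 5:4→5,u→5,9→5,1→5 6:4→6,u→8,9→6,1→3 7:4→8,u→7,9→3,1→7 8:4→8,u→8,9→3,1→3 [Hopcroft].
'419': run [25, 18, 7, 5] end={s1,s11,s23,s6,s9} — reject; 3/3 deletions ∈↓L.
'u1u99': run [25, 24, 20, 18, 9, 6] end={s1,s11,s23,s6,s8,s9} rej; 5/5 del acc.
2 obstructions.

Antichain: [419, u1u99].


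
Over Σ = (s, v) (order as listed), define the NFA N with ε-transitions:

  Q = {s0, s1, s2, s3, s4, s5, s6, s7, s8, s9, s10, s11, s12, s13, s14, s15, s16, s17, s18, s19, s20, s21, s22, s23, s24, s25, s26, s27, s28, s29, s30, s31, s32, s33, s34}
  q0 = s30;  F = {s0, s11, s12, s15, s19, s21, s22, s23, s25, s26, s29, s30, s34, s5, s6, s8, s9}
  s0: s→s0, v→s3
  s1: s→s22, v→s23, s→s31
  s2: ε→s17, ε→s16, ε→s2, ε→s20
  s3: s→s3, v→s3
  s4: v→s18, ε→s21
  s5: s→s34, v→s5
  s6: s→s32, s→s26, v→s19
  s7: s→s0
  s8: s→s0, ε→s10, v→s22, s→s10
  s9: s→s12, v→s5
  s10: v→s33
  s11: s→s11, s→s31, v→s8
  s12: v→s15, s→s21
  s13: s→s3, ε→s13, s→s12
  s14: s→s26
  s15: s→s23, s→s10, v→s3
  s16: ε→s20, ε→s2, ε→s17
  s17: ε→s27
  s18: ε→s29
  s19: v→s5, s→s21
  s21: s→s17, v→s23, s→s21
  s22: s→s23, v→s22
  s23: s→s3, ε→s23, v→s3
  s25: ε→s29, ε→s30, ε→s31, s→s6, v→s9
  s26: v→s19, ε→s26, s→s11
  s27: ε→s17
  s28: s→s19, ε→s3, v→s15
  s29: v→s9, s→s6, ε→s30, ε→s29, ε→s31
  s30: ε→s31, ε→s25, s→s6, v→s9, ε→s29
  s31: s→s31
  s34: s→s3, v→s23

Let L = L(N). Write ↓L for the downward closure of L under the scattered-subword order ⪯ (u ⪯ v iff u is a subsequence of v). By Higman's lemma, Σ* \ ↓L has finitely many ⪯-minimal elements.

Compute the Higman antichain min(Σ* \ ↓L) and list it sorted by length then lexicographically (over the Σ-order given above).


min(Σ*\↓L) = [vsvv, vvss, svsvs, vssvs, sssvsv].

|Q|=35, |F|=17, |δ|=78 (25 ε).
min D↑ (16 st, q0=0, F={13}): 0:s→1,v→2 1:s→3,v→4 2:s→5,v→6 3:s→7,v→4 4:s→8,v→6 5:s→8,v→9 6:s→10,v→6 7:s→7,v→11 8:s→8,v→12 9:s→12,v→13 10:s→13,v→12 11:s→14,v→15 12:s→13,v→13 13:s→13,v→13 14:s→14,v→13 15:s→12,v→15.
'vsvv': run [24, 16, 11, 5, 2] end={s3,s33} ∉↓L; 4/4 del acc.
'vvss': run [24, 16, 8, 5, 1] end={s3} ∉↓L; 4/4 deletions ∈↓L.
'svsvs': run [24, 20, 14, 9, 3, 1] end={s3} ∉↓L; 5/5 del acc.
'vssvs': |S_i|=[24, 16, 11, 8, 3, 1] end={s3} ∉↓L; 5/5 deletions ∈↓L.
'sssvsv': run [24, 20, 17, 13, 7, 5, 2] end={s3,s33} rej; 6/6 deletions ∈↓L.
5 words, ⪯-incomp.


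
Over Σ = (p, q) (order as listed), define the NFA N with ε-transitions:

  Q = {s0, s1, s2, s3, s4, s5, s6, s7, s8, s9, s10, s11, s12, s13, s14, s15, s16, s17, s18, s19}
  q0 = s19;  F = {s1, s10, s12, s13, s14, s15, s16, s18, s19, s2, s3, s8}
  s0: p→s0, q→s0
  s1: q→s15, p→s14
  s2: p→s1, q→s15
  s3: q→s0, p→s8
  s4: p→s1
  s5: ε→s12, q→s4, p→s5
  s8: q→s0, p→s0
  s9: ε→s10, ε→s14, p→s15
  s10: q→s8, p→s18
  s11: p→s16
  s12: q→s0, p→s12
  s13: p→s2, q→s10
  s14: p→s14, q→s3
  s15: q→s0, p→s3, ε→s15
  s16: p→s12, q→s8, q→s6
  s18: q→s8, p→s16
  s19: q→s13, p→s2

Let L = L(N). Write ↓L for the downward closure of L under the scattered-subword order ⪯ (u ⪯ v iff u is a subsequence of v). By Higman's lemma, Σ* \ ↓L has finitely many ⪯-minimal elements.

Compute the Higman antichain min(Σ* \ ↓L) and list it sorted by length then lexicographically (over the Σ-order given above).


A = [pqq, qqqp, qqqq, pqppp, pppqpp, qqpppq].

|Q|=20, |F|=12, |δ|=36 (4 ε).
min D↑ (13 st, q0=0, F={8}): 0:p→1,q→2 1:p→3,q→4 2:p→1,q→5 3:p→6,q→4 4:p→7,q→8 5:p→9,q→10 6:p→6,q→7 7:p→10,q→8 8:p→8,q→8 9:p→11,q→10 10:p→8,q→8 11:p→12,q→10 12:p→12,q→8 [Hopcroft].
'pqq': run [14, 11, 5, 1] end={s0} ∉↓L; 3/3 single-dels accept.
'qqqp': |S_i|=[14, 13, 9, 3, 1] end={s0} — reject; 4/4 single-dels accept.
'qqqq': |S_i|=[14, 13, 9, 3, 1] end={s0} rej; 4/4 del acc.
'pqppp': N↓-sim [14, 11, 5, 3, 2, 1] end={s0} ∉↓L; 5/5 deletions ∈↓L.
'pppqpp': N↓-sim [14, 11, 9, 5, 3, 2, 1] end={s0} — reject; 6/6 del acc.
'qqpppq': N↓-sim [14, 13, 9, 7, 5, 2, 1] end={s0} rej; 6/6 deletions ∈↓L.
6 obstructions.


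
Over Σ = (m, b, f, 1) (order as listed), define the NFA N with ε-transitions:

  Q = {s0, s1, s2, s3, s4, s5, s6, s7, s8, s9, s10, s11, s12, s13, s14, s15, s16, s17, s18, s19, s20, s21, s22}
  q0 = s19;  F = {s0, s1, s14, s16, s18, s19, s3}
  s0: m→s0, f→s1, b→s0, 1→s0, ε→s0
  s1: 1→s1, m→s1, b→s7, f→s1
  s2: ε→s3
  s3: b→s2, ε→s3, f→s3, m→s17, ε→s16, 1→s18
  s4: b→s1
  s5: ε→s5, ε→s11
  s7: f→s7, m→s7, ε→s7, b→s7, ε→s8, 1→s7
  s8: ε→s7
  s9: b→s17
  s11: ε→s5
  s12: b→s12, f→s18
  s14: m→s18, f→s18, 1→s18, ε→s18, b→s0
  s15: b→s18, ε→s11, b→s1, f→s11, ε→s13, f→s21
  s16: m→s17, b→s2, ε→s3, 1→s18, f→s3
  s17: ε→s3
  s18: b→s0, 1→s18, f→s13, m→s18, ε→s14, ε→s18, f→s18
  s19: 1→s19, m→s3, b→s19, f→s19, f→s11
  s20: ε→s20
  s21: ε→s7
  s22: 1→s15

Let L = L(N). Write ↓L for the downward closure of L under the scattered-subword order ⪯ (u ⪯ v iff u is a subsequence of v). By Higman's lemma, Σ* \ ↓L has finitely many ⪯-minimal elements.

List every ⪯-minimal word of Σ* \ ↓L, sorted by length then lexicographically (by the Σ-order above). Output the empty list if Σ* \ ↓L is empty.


|Q|=23, |F|=7, |δ|=62 (19 ε).
min D↑ (6 st, q0=0, F={5}): 0:m→1,b→0,f→0,1→0 1:m→1,b→1,f→1,1→2 2:m→2,b→3,f→2,1→2 3:m→3,b→3,f→4,1→3 4:m→4,b→5,f→4,1→4 5:m→5,b→5,f→5,1→5 (ε-aug+det+¬).
'm1bfb': |S_i|=[14, 11, 7, 4, 3, 2] end={s7,s8} — reject; 5/5 del acc.
1 obstructions.

A = [m1bfb].


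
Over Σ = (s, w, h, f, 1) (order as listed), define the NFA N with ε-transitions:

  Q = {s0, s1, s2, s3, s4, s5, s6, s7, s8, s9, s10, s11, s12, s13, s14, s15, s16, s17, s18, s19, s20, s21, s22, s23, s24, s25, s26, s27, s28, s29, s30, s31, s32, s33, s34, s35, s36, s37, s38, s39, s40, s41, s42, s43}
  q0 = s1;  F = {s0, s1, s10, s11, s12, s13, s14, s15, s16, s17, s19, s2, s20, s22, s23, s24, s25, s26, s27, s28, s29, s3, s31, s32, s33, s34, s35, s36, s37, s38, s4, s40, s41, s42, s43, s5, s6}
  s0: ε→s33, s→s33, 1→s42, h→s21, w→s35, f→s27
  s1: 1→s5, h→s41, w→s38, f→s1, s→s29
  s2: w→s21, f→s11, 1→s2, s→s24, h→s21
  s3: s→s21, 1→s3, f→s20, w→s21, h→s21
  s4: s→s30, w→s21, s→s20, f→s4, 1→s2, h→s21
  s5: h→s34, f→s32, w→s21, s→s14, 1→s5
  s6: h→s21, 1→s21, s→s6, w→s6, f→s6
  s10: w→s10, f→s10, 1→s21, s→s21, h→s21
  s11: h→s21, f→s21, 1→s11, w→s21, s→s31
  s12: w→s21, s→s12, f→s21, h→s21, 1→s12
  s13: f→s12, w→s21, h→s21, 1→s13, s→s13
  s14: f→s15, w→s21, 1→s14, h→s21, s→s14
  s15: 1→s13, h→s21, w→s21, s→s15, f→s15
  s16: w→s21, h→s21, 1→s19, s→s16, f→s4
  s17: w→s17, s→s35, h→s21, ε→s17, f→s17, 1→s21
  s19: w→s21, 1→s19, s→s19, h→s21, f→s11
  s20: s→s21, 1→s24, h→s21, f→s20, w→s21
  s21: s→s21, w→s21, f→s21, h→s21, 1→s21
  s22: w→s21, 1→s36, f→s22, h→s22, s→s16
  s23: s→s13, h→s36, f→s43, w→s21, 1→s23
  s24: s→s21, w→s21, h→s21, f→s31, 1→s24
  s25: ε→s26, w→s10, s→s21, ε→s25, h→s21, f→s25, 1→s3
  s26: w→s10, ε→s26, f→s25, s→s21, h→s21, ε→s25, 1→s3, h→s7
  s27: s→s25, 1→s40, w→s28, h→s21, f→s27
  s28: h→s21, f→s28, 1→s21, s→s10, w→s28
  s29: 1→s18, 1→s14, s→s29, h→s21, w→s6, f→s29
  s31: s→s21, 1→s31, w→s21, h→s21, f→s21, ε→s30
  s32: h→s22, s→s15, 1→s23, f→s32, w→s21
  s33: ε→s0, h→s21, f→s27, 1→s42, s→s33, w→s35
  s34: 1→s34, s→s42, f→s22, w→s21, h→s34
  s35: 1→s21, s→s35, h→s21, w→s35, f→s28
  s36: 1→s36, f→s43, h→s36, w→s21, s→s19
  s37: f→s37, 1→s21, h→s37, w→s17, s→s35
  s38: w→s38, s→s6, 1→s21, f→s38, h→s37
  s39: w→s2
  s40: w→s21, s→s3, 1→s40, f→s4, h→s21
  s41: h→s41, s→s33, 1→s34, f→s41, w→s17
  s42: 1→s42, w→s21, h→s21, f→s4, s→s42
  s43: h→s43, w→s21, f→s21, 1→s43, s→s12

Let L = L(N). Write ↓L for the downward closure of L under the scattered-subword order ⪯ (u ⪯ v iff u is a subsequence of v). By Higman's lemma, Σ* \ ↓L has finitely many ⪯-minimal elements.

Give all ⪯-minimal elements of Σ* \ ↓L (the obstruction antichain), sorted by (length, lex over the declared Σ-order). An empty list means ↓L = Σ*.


|Q|=44, |F|=37, |δ|=202 (8 ε).
min D↑ (36 st, q0=0, F={6}): 0:s→1,w→2,h→3,f→0,1→4 1:s→1,w→5,h→6,f→1,1→7 2:s→5,w→2,h→8,f→2,1→6 3:s→9,w→10,h→3,f→3,1→11 4:s→7,w→6,h→11,f→12,1→4 5:s→5,w→5,h→6,f→5,1→6 6:s→6,w→6,h→6,f→6,1→6 7:s→7,w→6,h→6,f→13,1→7 8:s→14,w→10,h→8,f→8,1→6 9:s→9,w→14,h→6,f→15,1→16 10:s→14,w→10,h→6,f→10,1→6 11:s→16,w→6,h→11,f→17,1→11 12:s→13,w→6,h→17,f→12,1→18 13:s→13,w→6,h→6,f→13,1→19 14:s→14,w→14,h→6,f→20,1→6 15:s→21,w→20,h→6,f→15,1→22 16:s→16,w→6,h→6,f→23,1→16 17:s→24,w→6,h→17,f→17,1→25 18:s→19,w→6,h→25,f→26,1→18 19:s→19,w→6,h→6,f→27,1→19 20:s→28,w→20,h→6,f→20,1→6 21:s→6,w→28,h→6,f→21,1→29 22:s→29,w→6,h→6,f→23,1→22 23:s→30,w→6,h→6,f→23,1→31 24:s→24,w→6,h→6,f→23,1→32 25:s→32,w→6,h→25,f→26,1→25 26:s→27,w→6,h→26,f→6,1→26 27:s→27,w→6,h→6,f→6,1→27 28:s→6,w→28,h→6,f→28,1→6 29:s→6,w→6,h→6,f→30,1→29 30:s→6,w→6,h→6,f→30,1→33 31:s→33,w→6,h→6,f→34,1→31 32:s→32,w→6,h→6,f→34,1→32 33:s→6,w→6,h→6,f→35,1→33 34:s→35,w→6,h→6,f→6,1→34 35:s→6,w→6,h→6,f→6,1→35 [Hopcroft].
'sh': run [41, 29, 2] end={s21,s7} ∉↓L; 2/2 deletions ∈↓L.
'w1': |S_i|=[41, 8, 1] end={s21} ∉↓L; 2/2 del acc.
'1w': N↓-sim [41, 25, 1] end={s21} rej; 2/2 deletions ∈↓L.
'hwh': |S_i|=[41, 30, 5, 1] end={s21} rej; 3/3 deletions ∈↓L.
'hsfss': run [41, 30, 23, 16, 10, 1] end={s21} — reject; 5/5 deletions ∈↓L.
'1f1ff': N↓-sim [41, 25, 18, 12, 6, 1] end={s21} ∉↓L; 5/5 deletions ∈↓L.
6 obstructions.

Antichain: [sh, w1, 1w, hwh, hsfss, 1f1ff].


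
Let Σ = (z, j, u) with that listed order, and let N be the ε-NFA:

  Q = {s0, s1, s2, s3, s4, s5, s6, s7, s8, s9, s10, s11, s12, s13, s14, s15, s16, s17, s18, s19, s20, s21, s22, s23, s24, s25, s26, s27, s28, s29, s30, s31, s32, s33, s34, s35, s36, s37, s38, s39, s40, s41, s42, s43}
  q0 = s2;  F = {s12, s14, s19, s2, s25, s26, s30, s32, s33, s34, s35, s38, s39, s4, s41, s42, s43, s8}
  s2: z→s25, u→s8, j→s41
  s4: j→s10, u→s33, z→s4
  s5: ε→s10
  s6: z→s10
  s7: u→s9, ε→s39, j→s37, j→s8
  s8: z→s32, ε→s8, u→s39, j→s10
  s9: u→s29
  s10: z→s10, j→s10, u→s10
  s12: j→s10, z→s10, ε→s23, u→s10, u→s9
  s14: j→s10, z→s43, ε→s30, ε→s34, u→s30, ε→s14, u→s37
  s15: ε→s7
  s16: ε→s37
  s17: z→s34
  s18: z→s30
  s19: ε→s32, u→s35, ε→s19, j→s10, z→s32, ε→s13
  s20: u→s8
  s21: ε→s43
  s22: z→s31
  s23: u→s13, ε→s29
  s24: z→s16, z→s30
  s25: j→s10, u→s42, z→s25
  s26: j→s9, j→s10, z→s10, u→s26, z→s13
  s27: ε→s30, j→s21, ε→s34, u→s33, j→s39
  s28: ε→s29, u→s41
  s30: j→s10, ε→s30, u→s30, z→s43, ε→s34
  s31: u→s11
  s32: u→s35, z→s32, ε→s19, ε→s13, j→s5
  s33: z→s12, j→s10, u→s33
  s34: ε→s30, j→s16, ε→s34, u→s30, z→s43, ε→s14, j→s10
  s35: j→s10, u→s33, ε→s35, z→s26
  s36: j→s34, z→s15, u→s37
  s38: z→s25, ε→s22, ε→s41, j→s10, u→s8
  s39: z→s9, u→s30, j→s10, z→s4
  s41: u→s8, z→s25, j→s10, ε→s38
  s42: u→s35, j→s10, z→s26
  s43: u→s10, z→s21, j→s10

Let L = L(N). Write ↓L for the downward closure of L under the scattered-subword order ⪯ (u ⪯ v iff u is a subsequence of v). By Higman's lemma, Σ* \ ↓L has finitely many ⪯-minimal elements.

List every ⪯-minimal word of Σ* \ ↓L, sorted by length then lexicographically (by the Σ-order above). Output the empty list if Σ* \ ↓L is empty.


min(Σ*\↓L) = [zj, jj, uj, zuzz, uuuzu].

|Q|=44, |F|=18, |δ|=111 (28 ε).
min D↑ (15 st, q0=0, F={4}): 0:z→1,j→2,u→3 1:z→1,j→4,u→5 2:z→1,j→4,u→3 3:z→6,j→4,u→7 4:z→4,j→4,u→4 5:z→8,j→4,u→9 6:z→6,j→4,u→9 7:z→10,j→4,u→11 8:z→4,j→4,u→8 9:z→8,j→4,u→12 10:z→10,j→4,u→12 11:z→13,j→4,u→11 12:z→14,j→4,u→12 13:z→13,j→4,u→4 14:z→4,j→4,u→4 (ε-aug+det+¬).
'zj': N↓-sim [30, 19, 4] end={s10,s29,s5,s9} rej; 2/2 deletions ∈↓L.
'jj': |S_i|=[30, 29, 6] end={s10,s16,s29,s37,s5,s9} — reject; 2/2 del acc.
'uj': N↓-sim [30, 24, 6] end={s10,s16,s29,s37,s5,s9} — reject; 2/2 deletions ∈↓L.
'zuzz': run [30, 19, 11, 7, 2] end={s10,s13} rej; 4/4 del acc.
'uuuzu': N↓-sim [30, 24, 18, 15, 8, 4] end={s10,s13,s29,s9} ∉↓L; 5/5 single-dels accept.
5 words, ⪯-incomp.


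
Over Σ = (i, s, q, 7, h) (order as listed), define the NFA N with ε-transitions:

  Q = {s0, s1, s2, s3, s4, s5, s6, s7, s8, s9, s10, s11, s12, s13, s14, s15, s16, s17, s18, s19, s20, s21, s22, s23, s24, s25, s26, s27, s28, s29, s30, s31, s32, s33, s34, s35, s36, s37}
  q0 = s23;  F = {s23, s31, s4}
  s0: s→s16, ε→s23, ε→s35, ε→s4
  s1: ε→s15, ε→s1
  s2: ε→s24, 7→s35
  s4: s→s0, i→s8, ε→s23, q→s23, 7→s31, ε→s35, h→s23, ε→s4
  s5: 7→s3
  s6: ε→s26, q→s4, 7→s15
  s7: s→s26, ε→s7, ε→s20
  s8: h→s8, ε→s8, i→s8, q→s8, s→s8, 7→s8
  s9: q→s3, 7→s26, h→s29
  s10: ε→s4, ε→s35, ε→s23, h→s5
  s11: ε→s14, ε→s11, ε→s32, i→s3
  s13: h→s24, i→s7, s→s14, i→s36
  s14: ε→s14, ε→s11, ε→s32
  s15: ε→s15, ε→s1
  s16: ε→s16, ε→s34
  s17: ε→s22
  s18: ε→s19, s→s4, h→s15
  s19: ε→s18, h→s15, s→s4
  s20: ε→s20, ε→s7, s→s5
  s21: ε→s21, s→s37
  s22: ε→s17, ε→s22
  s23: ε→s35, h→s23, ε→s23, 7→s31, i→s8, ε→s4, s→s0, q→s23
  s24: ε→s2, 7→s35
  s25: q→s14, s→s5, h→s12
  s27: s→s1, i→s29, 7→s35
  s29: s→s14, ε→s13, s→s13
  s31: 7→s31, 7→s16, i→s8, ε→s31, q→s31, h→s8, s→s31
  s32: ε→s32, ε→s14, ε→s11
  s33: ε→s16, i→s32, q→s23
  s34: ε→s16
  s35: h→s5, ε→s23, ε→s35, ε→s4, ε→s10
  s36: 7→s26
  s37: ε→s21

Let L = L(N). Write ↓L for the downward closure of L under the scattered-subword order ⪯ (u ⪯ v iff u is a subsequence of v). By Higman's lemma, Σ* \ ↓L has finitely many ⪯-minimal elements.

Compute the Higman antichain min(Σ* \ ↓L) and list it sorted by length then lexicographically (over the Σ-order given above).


Antichain: [i, 7h].

|Q|=38, |F|=3, |δ|=105 (50 ε).
min D↑ (3 st, q0=0, F={1}): 0:i→1,s→0,q→0,7→2,h→0 1:i→1,s→1,q→1,7→1,h→1 2:i→1,s→2,q→2,7→2,h→1 [Hopcroft].
'i': N↓-sim [11, 1] end={s8} rej; 1/1 deletions ∈↓L.
'7h': N↓-sim [11, 5, 1] end={s8} rej; 2/2 deletions ∈↓L.
2 minimals (antichain).


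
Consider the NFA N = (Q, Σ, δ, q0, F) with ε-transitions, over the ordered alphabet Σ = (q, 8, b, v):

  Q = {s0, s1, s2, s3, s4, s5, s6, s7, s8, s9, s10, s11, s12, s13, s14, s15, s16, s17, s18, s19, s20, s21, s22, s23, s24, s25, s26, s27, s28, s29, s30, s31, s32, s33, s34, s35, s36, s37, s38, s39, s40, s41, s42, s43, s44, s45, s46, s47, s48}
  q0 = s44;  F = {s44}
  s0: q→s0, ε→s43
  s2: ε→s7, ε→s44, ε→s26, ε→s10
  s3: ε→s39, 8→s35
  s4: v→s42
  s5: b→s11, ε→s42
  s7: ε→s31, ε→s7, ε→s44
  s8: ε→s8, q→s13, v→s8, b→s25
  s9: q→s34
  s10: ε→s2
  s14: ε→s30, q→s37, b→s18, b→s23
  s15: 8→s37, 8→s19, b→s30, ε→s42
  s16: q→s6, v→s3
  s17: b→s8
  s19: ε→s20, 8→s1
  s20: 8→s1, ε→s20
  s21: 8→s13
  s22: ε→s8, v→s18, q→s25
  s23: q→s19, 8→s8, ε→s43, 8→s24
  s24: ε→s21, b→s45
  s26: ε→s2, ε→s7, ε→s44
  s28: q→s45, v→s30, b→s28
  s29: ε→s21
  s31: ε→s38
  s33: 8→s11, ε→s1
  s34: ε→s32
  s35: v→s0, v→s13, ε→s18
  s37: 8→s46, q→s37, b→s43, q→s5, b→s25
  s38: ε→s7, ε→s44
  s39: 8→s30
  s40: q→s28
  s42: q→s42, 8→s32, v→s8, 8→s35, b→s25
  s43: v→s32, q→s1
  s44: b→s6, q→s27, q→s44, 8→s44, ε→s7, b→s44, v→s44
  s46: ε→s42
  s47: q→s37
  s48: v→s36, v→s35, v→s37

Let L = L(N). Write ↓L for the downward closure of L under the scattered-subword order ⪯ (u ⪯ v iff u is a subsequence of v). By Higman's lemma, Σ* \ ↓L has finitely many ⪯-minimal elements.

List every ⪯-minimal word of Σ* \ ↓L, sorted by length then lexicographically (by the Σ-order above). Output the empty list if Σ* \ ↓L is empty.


|Q|=49, |F|=1, |δ|=87 (31 ε).
min D↑ (1 st, q0=0, F={}): 0:q→0,8→0,b→0,v→0 [Hopcroft].
L(D↑) = ∅ ⇒ ↓L = Σ*.

min(Σ*\↓L) = [].


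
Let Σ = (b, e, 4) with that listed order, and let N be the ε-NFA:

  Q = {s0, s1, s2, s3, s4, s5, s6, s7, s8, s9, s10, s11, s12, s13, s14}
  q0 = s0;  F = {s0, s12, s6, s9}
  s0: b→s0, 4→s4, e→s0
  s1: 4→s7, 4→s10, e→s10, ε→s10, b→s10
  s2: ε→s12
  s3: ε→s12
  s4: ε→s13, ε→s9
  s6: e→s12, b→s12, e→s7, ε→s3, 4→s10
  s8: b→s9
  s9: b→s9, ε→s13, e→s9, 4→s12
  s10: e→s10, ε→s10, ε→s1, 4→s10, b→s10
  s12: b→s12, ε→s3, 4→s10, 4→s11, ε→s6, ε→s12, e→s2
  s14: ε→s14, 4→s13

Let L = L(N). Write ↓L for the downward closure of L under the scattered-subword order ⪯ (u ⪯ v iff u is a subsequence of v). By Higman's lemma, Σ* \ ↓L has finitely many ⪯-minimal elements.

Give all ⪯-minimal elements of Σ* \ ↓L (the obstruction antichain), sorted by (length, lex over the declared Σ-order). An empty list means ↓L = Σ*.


|Q|=15, |F|=4, |δ|=36 (13 ε).
min D↑ (4 st, q0=0, F={3}): 0:b→0,e→0,4→1 1:b→1,e→1,4→2 2:b→2,e→2,4→3 3:b→3,e→3,4→3.
'444': run [12, 11, 8, 4] end={s1,s10,s11,s7} ∉↓L; 3/3 del acc.
1 minimals (antichain).

A = [444].


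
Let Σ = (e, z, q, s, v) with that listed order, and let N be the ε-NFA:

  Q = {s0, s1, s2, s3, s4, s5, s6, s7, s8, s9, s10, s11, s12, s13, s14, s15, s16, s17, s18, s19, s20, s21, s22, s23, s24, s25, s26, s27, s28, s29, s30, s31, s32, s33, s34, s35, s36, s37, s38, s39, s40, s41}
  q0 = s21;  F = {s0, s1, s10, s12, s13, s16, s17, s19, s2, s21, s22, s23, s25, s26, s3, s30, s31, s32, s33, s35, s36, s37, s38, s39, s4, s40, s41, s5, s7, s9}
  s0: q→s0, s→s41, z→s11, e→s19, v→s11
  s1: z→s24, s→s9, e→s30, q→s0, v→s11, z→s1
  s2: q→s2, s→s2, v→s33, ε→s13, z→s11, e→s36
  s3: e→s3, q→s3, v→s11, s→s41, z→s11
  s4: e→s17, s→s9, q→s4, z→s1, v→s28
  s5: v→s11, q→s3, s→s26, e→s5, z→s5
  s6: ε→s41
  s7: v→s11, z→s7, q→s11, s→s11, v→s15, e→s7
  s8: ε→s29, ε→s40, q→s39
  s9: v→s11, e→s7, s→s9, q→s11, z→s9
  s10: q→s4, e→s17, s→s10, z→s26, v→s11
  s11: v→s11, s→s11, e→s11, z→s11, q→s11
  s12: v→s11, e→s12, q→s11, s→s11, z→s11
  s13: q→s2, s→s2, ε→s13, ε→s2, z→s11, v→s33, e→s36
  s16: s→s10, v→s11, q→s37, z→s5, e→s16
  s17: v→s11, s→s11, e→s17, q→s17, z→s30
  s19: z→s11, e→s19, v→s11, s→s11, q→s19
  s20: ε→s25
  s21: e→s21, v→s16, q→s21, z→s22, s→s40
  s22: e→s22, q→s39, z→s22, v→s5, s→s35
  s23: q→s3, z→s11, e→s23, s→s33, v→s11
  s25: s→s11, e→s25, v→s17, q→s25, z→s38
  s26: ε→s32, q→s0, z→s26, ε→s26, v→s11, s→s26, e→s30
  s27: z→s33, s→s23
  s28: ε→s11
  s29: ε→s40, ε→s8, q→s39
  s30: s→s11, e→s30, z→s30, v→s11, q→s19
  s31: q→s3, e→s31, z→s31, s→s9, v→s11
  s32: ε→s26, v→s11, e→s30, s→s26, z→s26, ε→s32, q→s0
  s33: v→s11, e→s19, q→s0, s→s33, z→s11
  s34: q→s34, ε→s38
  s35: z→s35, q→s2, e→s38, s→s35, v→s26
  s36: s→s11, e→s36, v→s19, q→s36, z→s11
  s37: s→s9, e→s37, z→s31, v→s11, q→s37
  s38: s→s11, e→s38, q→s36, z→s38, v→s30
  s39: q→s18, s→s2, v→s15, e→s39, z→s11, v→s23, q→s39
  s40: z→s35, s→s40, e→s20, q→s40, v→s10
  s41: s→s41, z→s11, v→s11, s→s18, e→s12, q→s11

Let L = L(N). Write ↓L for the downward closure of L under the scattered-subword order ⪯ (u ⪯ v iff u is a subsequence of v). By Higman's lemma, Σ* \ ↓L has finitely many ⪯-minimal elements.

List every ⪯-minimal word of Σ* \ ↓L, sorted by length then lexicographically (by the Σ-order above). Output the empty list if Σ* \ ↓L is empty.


A = [vv, zqz, ses, vqsq].

|Q|=42, |F|=30, |δ|=180 (15 ε).
min D↑ (29 st, q0=0, F={10}): 0:e→0,z→1,q→0,s→2,v→3 1:e→1,z→1,q→4,s→5,v→6 2:e→7,z→5,q→2,s→2,v→8 3:e→3,z→6,q→9,s→8,v→10 4:e→4,z→10,q→4,s→11,v→12 5:e→13,z→5,q→11,s→5,v→14 6:e→6,z→6,q→15,s→14,v→10 7:e→7,z→13,q→7,s→10,v→16 8:e→16,z→14,q→17,s→8,v→10 9:e→9,z→18,q→9,s→19,v→10 10:e→10,z→10,q→10,s→10,v→10 11:e→20,z→10,q→11,s→11,v→21 12:e→12,z→10,q→15,s→21,v→10 13:e→13,z→13,q→20,s→10,v→22 14:e→22,z→14,q→23,s→14,v→10 15:e→15,z→10,q→15,s→24,v→10 16:e→16,z→22,q→16,s→10,v→10 17:e→16,z→25,q→17,s→19,v→10 18:e→18,z→18,q→15,s→19,v→10 19:e→26,z→19,q→10,s→19,v→10 20:e→20,z→10,q→20,s→10,v→27 21:e→27,z→10,q→23,s→21,v→10 22:e→22,z→22,q→27,s→10,v→10 23:e→27,z→10,q→23,s→24,v→10 24:e→28,z→10,q→10,s→24,v→10 25:e→22,z→25,q→23,s→19,v→10 26:e→26,z→26,q→10,s→10,v→10 27:e→27,z→10,q→27,s→10,v→10 28:e→28,z→10,q→10,s→10,v→10 [Hopcroft].
'vv': N↓-sim [36, 25, 3] end={s11,s15,s28} ∉↓L; 2/2 del acc.
'zqz': run [36, 26, 14, 1] end={s11} ∉↓L; 3/3 single-dels accept.
'ses': |S_i|=[36, 27, 11, 1] end={s11} — reject; 3/3 deletions ∈↓L.
'vqsq': |S_i|=[36, 25, 18, 7, 1] end={s11} — reject; 4/4 del acc.
4 obstructions.
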